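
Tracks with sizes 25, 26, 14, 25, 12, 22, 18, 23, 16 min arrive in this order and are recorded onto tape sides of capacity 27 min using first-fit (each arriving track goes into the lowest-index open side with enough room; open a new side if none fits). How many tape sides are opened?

  25 → side 1 (new)  [load 25/27]
  26 → side 2 (new)  [load 26/27]
  14 → side 3 (new)  [load 14/27]
  25 → side 4 (new)  [load 25/27]
  12 → side 3  [load 26/27]
  22 → side 5 (new)  [load 22/27]
  18 → side 6 (new)  [load 18/27]
  23 → side 7 (new)  [load 23/27]
  16 → side 8 (new)  [load 16/27]
8 tape sides opened.

8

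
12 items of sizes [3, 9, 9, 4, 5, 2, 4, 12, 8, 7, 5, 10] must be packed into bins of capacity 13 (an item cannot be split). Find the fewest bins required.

7

Total = 12 + 10 + 9 + 9 + 8 + 7 + 5 + 5 + 4 + 4 + 3 + 2 = 78.
Lower bound: ⌈78/13⌉ = 6 bins.
A packing using 7 bins:
  bin 1: 12 = 12
  bin 2: 10 + 3 = 13
  bin 3: 9 + 4 = 13
  bin 4: 9 + 4 = 13
  bin 5: 8 + 5 = 13
  bin 6: 7 + 5 = 12
  bin 7: 2 = 2
No arrangement into 6 bins stays within capacity, so 7 is optimal.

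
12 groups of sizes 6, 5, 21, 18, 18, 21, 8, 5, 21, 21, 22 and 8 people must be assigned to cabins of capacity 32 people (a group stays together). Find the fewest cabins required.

Total = 22 + 21 + 21 + 21 + 21 + 18 + 18 + 8 + 8 + 6 + 5 + 5 = 174 people.
Lower bound: ⌈174/32⌉ = 6 cabins.
Also, 7 groups each exceed 16 people, and no two of those can share a cabin, so at least 7 cabins are needed.
A packing using 7 cabins:
  cabin 1: 22 + 8 = 30
  cabin 2: 21 + 8 = 29
  cabin 3: 21 + 6 + 5 = 32
  cabin 4: 21 + 5 = 26
  cabin 5: 21 = 21
  cabin 6: 18 = 18
  cabin 7: 18 = 18
This matches the lower bound, so 7 is optimal.

7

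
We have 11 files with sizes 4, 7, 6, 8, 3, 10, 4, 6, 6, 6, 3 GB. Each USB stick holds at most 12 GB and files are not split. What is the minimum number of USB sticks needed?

6

Total = 10 + 8 + 7 + 6 + 6 + 6 + 6 + 4 + 4 + 3 + 3 = 63 GB.
Lower bound: ⌈63/12⌉ = 6 USB sticks.
A packing using 6 USB sticks:
  USB stick 1: 10 = 10
  USB stick 2: 8 + 4 = 12
  USB stick 3: 7 + 4 = 11
  USB stick 4: 6 + 6 = 12
  USB stick 5: 6 + 6 = 12
  USB stick 6: 3 + 3 = 6
This matches the lower bound, so 6 is optimal.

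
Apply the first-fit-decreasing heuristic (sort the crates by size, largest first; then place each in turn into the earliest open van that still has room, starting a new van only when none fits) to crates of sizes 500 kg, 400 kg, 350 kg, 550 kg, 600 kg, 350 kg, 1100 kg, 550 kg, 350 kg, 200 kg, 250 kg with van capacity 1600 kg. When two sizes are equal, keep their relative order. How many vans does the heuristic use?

Sorted descending: 1100, 600, 550, 550, 500, 400, 350, 350, 350, 250, 200.
  1100 → van 1 (new)  [load 1100/1600]
  600 → van 2 (new)  [load 600/1600]
  550 → van 2  [load 1150/1600]
  550 → van 3 (new)  [load 550/1600]
  500 → van 1  [load 1600/1600]
  400 → van 2  [load 1550/1600]
  350 → van 3  [load 900/1600]
  350 → van 3  [load 1250/1600]
  350 → van 3  [load 1600/1600]
  250 → van 4 (new)  [load 250/1600]
  200 → van 4  [load 450/1600]
4 vans opened.

4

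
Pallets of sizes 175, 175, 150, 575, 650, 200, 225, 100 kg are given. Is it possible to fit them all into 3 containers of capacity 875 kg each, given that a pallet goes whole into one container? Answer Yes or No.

A valid assignment using 3 containers:
  container 1: 650 + 225 = 875
  container 2: 575 + 200 + 100 = 875
  container 3: 175 + 175 + 150 = 500
Every load is within 875 kg, so 3 containers suffice.

Yes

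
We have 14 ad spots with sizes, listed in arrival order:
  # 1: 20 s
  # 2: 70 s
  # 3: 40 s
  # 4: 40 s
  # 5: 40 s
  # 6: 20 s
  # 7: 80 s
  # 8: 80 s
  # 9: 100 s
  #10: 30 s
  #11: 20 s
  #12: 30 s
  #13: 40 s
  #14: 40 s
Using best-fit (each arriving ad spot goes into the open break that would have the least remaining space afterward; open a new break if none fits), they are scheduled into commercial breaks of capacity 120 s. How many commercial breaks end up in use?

6

  20 → break 1 (new)  [load 20/120]
  70 → break 1  [load 90/120]
  40 → break 2 (new)  [load 40/120]
  40 → break 2  [load 80/120]
  40 → break 2  [load 120/120]
  20 → break 1  [load 110/120]
  80 → break 3 (new)  [load 80/120]
  80 → break 4 (new)  [load 80/120]
  100 → break 5 (new)  [load 100/120]
  30 → break 3  [load 110/120]
  20 → break 5  [load 120/120]
  30 → break 4  [load 110/120]
  40 → break 6 (new)  [load 40/120]
  40 → break 6  [load 80/120]
6 commercial breaks opened.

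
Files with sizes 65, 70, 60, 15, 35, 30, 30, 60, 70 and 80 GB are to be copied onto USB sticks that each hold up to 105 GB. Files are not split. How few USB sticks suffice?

6

Total = 80 + 70 + 70 + 65 + 60 + 60 + 35 + 30 + 30 + 15 = 515 GB.
Lower bound: ⌈515/105⌉ = 5 USB sticks.
Also, 6 files each exceed 105/2 GB, and no two of those can share a USB stick, so at least 6 USB sticks are needed.
A packing using 6 USB sticks:
  USB stick 1: 80 + 15 = 95
  USB stick 2: 70 + 35 = 105
  USB stick 3: 70 + 30 = 100
  USB stick 4: 65 + 30 = 95
  USB stick 5: 60 = 60
  USB stick 6: 60 = 60
This matches the lower bound, so 6 is optimal.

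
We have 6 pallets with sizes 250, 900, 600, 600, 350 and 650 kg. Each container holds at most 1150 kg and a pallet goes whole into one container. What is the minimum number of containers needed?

Total = 900 + 650 + 600 + 600 + 350 + 250 = 3350 kg.
Lower bound: ⌈3350/1150⌉ = 3 containers.
Also, 4 pallets each exceed 575 kg, and no two of those can share a container, so at least 4 containers are needed.
A packing using 4 containers:
  container 1: 900 + 250 = 1150
  container 2: 650 + 350 = 1000
  container 3: 600 = 600
  container 4: 600 = 600
This matches the lower bound, so 4 is optimal.

4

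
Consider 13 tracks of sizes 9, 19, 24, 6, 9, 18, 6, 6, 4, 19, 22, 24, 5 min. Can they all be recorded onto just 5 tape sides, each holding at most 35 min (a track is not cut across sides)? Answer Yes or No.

Total = 171 min; ⌈171/35⌉ = 5.
6 tracks each exceed half the capacity and cannot share a side, forcing at least 6 tape sides.
At least 6 tape sides are required, but only 5 are allowed.

No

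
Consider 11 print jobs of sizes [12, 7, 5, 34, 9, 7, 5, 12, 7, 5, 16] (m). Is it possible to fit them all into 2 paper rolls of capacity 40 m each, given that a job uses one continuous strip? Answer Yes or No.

Total = 119 m; ⌈119/40⌉ = 3.
At least 3 paper rolls are required, but only 2 are allowed.

No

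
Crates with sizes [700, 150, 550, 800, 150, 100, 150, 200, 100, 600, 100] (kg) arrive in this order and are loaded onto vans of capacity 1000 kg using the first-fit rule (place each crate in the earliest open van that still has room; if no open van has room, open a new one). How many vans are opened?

4

  700 → van 1 (new)  [load 700/1000]
  150 → van 1  [load 850/1000]
  550 → van 2 (new)  [load 550/1000]
  800 → van 3 (new)  [load 800/1000]
  150 → van 1  [load 1000/1000]
  100 → van 2  [load 650/1000]
  150 → van 2  [load 800/1000]
  200 → van 2  [load 1000/1000]
  100 → van 3  [load 900/1000]
  600 → van 4 (new)  [load 600/1000]
  100 → van 3  [load 1000/1000]
4 vans opened.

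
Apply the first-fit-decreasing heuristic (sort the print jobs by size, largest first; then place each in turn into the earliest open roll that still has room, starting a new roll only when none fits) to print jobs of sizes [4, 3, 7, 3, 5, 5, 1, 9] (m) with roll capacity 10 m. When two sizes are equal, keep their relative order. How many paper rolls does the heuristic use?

4

Sorted descending: 9, 7, 5, 5, 4, 3, 3, 1.
  9 → roll 1 (new)  [load 9/10]
  7 → roll 2 (new)  [load 7/10]
  5 → roll 3 (new)  [load 5/10]
  5 → roll 3  [load 10/10]
  4 → roll 4 (new)  [load 4/10]
  3 → roll 2  [load 10/10]
  3 → roll 4  [load 7/10]
  1 → roll 1  [load 10/10]
4 paper rolls opened.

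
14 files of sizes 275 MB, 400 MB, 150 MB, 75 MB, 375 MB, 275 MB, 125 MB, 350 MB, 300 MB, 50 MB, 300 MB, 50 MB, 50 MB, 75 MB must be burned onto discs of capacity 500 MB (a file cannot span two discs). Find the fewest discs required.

Total = 400 + 375 + 350 + 300 + 300 + 275 + 275 + 150 + 125 + 75 + 75 + 50 + 50 + 50 = 2850 MB.
Lower bound: ⌈2850/500⌉ = 6 discs.
Also, 7 files each exceed 250 MB, and no two of those can share a disc, so at least 7 discs are needed.
A packing using 7 discs:
  disc 1: 400 + 75 = 475
  disc 2: 375 + 125 = 500
  disc 3: 350 + 150 = 500
  disc 4: 300 + 75 + 50 + 50 = 475
  disc 5: 300 + 50 = 350
  disc 6: 275 = 275
  disc 7: 275 = 275
This matches the lower bound, so 7 is optimal.

7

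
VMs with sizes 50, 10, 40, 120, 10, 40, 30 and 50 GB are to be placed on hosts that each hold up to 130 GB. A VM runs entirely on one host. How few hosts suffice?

3

Total = 120 + 50 + 50 + 40 + 40 + 30 + 10 + 10 = 350 GB.
Lower bound: ⌈350/130⌉ = 3 hosts.
A packing using 3 hosts:
  host 1: 120 + 10 = 130
  host 2: 50 + 50 + 30 = 130
  host 3: 40 + 40 + 10 = 90
This matches the lower bound, so 3 is optimal.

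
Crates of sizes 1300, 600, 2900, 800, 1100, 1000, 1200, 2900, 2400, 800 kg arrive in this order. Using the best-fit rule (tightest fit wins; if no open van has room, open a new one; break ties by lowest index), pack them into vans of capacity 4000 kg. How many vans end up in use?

  1300 → van 1 (new)  [load 1300/4000]
  600 → van 1  [load 1900/4000]
  2900 → van 2 (new)  [load 2900/4000]
  800 → van 2  [load 3700/4000]
  1100 → van 1  [load 3000/4000]
  1000 → van 1  [load 4000/4000]
  1200 → van 3 (new)  [load 1200/4000]
  2900 → van 4 (new)  [load 2900/4000]
  2400 → van 3  [load 3600/4000]
  800 → van 4  [load 3700/4000]
4 vans opened.

4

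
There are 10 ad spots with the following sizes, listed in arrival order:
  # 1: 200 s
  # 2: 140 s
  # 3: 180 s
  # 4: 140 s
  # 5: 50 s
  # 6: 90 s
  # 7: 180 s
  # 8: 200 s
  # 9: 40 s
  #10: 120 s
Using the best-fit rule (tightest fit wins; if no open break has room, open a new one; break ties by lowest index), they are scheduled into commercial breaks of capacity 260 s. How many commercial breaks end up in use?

6

  200 → break 1 (new)  [load 200/260]
  140 → break 2 (new)  [load 140/260]
  180 → break 3 (new)  [load 180/260]
  140 → break 4 (new)  [load 140/260]
  50 → break 1  [load 250/260]
  90 → break 2  [load 230/260]
  180 → break 5 (new)  [load 180/260]
  200 → break 6 (new)  [load 200/260]
  40 → break 6  [load 240/260]
  120 → break 4  [load 260/260]
6 commercial breaks opened.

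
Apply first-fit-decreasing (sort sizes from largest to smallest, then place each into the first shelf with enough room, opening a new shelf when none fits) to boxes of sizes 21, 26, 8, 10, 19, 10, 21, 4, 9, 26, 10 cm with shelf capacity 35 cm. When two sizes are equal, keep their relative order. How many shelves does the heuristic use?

5

Sorted descending: 26, 26, 21, 21, 19, 10, 10, 10, 9, 8, 4.
  26 → shelf 1 (new)  [load 26/35]
  26 → shelf 2 (new)  [load 26/35]
  21 → shelf 3 (new)  [load 21/35]
  21 → shelf 4 (new)  [load 21/35]
  19 → shelf 5 (new)  [load 19/35]
  10 → shelf 3  [load 31/35]
  10 → shelf 4  [load 31/35]
  10 → shelf 5  [load 29/35]
  9 → shelf 1  [load 35/35]
  8 → shelf 2  [load 34/35]
  4 → shelf 3  [load 35/35]
5 shelves opened.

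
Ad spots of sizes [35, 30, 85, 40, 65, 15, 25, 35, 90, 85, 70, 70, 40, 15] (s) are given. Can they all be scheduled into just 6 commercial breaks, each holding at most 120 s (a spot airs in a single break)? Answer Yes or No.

A valid assignment using 6 commercial breaks:
  break 1: 90 + 30 = 120
  break 2: 85 + 35 = 120
  break 3: 85 + 35 = 120
  break 4: 70 + 40 = 110
  break 5: 70 + 40 = 110
  break 6: 65 + 25 + 15 + 15 = 120
Every load is within 120 s, so 6 commercial breaks suffice.

Yes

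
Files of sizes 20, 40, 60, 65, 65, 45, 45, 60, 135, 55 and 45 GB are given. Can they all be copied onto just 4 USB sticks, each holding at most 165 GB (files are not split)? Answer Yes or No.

A valid assignment using 4 USB sticks:
  USB stick 1: 135 + 20 = 155
  USB stick 2: 65 + 60 + 40 = 165
  USB stick 3: 65 + 55 + 45 = 165
  USB stick 4: 60 + 45 + 45 = 150
Every load is within 165 GB, so 4 USB sticks suffice.

Yes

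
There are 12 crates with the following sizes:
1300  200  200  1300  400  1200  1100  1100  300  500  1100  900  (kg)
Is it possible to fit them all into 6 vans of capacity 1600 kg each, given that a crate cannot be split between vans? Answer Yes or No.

No

Total = 9600 kg; ⌈9600/1600⌉ = 6.
7 crates each exceed half the capacity and cannot share a van, forcing at least 7 vans.
At least 7 vans are required, but only 6 are allowed.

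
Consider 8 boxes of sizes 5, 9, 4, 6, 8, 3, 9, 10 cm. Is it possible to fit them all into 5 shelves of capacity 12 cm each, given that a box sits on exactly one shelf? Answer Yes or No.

Yes

A valid assignment using 5 shelves:
  shelf 1: 10 = 10
  shelf 2: 9 + 3 = 12
  shelf 3: 9 = 9
  shelf 4: 8 + 4 = 12
  shelf 5: 6 + 5 = 11
Every load is within 12 cm, so 5 shelves suffice.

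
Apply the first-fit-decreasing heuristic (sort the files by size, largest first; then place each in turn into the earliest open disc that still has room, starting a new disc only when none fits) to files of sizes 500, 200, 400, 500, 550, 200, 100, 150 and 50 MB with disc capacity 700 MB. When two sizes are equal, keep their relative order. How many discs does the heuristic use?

4

Sorted descending: 550, 500, 500, 400, 200, 200, 150, 100, 50.
  550 → disc 1 (new)  [load 550/700]
  500 → disc 2 (new)  [load 500/700]
  500 → disc 3 (new)  [load 500/700]
  400 → disc 4 (new)  [load 400/700]
  200 → disc 2  [load 700/700]
  200 → disc 3  [load 700/700]
  150 → disc 1  [load 700/700]
  100 → disc 4  [load 500/700]
  50 → disc 4  [load 550/700]
4 discs opened.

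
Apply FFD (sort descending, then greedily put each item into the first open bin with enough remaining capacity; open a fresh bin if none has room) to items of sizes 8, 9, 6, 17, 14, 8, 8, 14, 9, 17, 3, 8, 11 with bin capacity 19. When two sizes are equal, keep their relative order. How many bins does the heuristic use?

8

Sorted descending: 17, 17, 14, 14, 11, 9, 9, 8, 8, 8, 8, 6, 3.
  17 → bin 1 (new)  [load 17/19]
  17 → bin 2 (new)  [load 17/19]
  14 → bin 3 (new)  [load 14/19]
  14 → bin 4 (new)  [load 14/19]
  11 → bin 5 (new)  [load 11/19]
  9 → bin 6 (new)  [load 9/19]
  9 → bin 6  [load 18/19]
  8 → bin 5  [load 19/19]
  8 → bin 7 (new)  [load 8/19]
  8 → bin 7  [load 16/19]
  8 → bin 8 (new)  [load 8/19]
  6 → bin 8  [load 14/19]
  3 → bin 3  [load 17/19]
8 bins opened.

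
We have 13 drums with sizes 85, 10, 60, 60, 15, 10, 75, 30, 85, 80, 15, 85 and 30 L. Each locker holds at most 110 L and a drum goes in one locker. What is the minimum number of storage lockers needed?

7

Total = 85 + 85 + 85 + 80 + 75 + 60 + 60 + 30 + 30 + 15 + 15 + 10 + 10 = 640 L.
Lower bound: ⌈640/110⌉ = 6 storage lockers.
Also, 7 drums each exceed 55 L, and no two of those can share a locker, so at least 7 storage lockers are needed.
A packing using 7 storage lockers:
  locker 1: 85 + 15 + 10 = 110
  locker 2: 85 + 15 + 10 = 110
  locker 3: 85 = 85
  locker 4: 80 + 30 = 110
  locker 5: 75 + 30 = 105
  locker 6: 60 = 60
  locker 7: 60 = 60
This matches the lower bound, so 7 is optimal.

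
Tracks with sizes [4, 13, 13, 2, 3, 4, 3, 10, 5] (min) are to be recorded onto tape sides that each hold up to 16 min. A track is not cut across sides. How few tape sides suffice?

Total = 13 + 13 + 10 + 5 + 4 + 4 + 3 + 3 + 2 = 57 min.
Lower bound: ⌈57/16⌉ = 4 tape sides.
A packing using 4 tape sides:
  side 1: 13 + 3 = 16
  side 2: 13 + 3 = 16
  side 3: 10 + 5 = 15
  side 4: 4 + 4 + 2 = 10
This matches the lower bound, so 4 is optimal.

4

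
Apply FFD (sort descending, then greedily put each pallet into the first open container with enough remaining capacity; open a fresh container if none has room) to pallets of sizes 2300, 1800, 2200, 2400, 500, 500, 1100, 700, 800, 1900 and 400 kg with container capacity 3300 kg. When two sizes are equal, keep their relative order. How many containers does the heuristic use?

5

Sorted descending: 2400, 2300, 2200, 1900, 1800, 1100, 800, 700, 500, 500, 400.
  2400 → container 1 (new)  [load 2400/3300]
  2300 → container 2 (new)  [load 2300/3300]
  2200 → container 3 (new)  [load 2200/3300]
  1900 → container 4 (new)  [load 1900/3300]
  1800 → container 5 (new)  [load 1800/3300]
  1100 → container 3  [load 3300/3300]
  800 → container 1  [load 3200/3300]
  700 → container 2  [load 3000/3300]
  500 → container 4  [load 2400/3300]
  500 → container 4  [load 2900/3300]
  400 → container 4  [load 3300/3300]
5 containers opened.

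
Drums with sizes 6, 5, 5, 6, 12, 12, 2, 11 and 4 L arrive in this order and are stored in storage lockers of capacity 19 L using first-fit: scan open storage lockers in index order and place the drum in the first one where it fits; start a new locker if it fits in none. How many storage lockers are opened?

  6 → locker 1 (new)  [load 6/19]
  5 → locker 1  [load 11/19]
  5 → locker 1  [load 16/19]
  6 → locker 2 (new)  [load 6/19]
  12 → locker 2  [load 18/19]
  12 → locker 3 (new)  [load 12/19]
  2 → locker 1  [load 18/19]
  11 → locker 4 (new)  [load 11/19]
  4 → locker 3  [load 16/19]
4 storage lockers opened.

4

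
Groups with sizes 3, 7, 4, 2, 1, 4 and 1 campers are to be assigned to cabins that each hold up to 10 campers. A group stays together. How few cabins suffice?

3

Total = 7 + 4 + 4 + 3 + 2 + 1 + 1 = 22 campers.
Lower bound: ⌈22/10⌉ = 3 cabins.
A packing using 3 cabins:
  cabin 1: 7 + 3 = 10
  cabin 2: 4 + 4 + 2 = 10
  cabin 3: 1 + 1 = 2
This matches the lower bound, so 3 is optimal.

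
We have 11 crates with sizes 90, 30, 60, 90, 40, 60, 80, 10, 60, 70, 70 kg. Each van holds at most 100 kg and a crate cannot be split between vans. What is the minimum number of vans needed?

Total = 90 + 90 + 80 + 70 + 70 + 60 + 60 + 60 + 40 + 30 + 10 = 660 kg.
Lower bound: ⌈660/100⌉ = 7 vans.
Also, 8 crates each exceed 50 kg, and no two of those can share a van, so at least 8 vans are needed.
A packing using 8 vans:
  van 1: 90 + 10 = 100
  van 2: 90 = 90
  van 3: 80 = 80
  van 4: 70 + 30 = 100
  van 5: 70 = 70
  van 6: 60 + 40 = 100
  van 7: 60 = 60
  van 8: 60 = 60
This matches the lower bound, so 8 is optimal.

8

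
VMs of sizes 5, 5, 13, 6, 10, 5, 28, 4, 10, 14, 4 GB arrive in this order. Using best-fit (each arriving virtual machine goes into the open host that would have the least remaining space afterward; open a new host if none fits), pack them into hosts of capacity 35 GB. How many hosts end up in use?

  5 → host 1 (new)  [load 5/35]
  5 → host 1  [load 10/35]
  13 → host 1  [load 23/35]
  6 → host 1  [load 29/35]
  10 → host 2 (new)  [load 10/35]
  5 → host 1  [load 34/35]
  28 → host 3 (new)  [load 28/35]
  4 → host 3  [load 32/35]
  10 → host 2  [load 20/35]
  14 → host 2  [load 34/35]
  4 → host 4 (new)  [load 4/35]
4 hosts opened.

4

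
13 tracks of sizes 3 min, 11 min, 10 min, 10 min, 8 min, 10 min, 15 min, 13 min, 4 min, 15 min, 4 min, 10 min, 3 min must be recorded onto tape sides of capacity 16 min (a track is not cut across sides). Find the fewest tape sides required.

9

Total = 15 + 15 + 13 + 11 + 10 + 10 + 10 + 10 + 8 + 4 + 4 + 3 + 3 = 116 min.
Lower bound: ⌈116/16⌉ = 8 tape sides.
A packing using 9 tape sides:
  side 1: 15 = 15
  side 2: 15 = 15
  side 3: 13 + 3 = 16
  side 4: 11 + 4 = 15
  side 5: 10 + 4 = 14
  side 6: 10 + 3 = 13
  side 7: 10 = 10
  side 8: 10 = 10
  side 9: 8 = 8
No arrangement into 8 tape sides stays within capacity, so 9 is optimal.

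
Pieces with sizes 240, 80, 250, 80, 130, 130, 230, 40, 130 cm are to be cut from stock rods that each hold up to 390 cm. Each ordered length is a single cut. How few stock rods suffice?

4

Total = 250 + 240 + 230 + 130 + 130 + 130 + 80 + 80 + 40 = 1310 cm.
Lower bound: ⌈1310/390⌉ = 4 stock rods.
A packing using 4 stock rods:
  stock rod 1: 250 + 130 = 380
  stock rod 2: 240 + 130 = 370
  stock rod 3: 230 + 130 = 360
  stock rod 4: 80 + 80 + 40 = 200
This matches the lower bound, so 4 is optimal.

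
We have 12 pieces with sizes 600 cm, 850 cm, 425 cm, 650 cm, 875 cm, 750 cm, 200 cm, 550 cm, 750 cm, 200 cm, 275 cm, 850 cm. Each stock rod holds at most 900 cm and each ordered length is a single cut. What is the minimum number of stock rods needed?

Total = 875 + 850 + 850 + 750 + 750 + 650 + 600 + 550 + 425 + 275 + 200 + 200 = 6975 cm.
Lower bound: ⌈6975/900⌉ = 8 stock rods.
A packing using 9 stock rods:
  stock rod 1: 875 = 875
  stock rod 2: 850 = 850
  stock rod 3: 850 = 850
  stock rod 4: 750 = 750
  stock rod 5: 750 = 750
  stock rod 6: 650 + 200 = 850
  stock rod 7: 600 + 275 = 875
  stock rod 8: 550 + 200 = 750
  stock rod 9: 425 = 425
No arrangement into 8 stock rods stays within capacity, so 9 is optimal.

9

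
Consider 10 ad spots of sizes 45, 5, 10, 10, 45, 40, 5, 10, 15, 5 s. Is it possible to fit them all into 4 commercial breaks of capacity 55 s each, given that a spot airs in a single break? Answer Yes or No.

Yes

A valid assignment using 4 commercial breaks:
  break 1: 45 + 10 = 55
  break 2: 45 + 10 = 55
  break 3: 40 + 15 = 55
  break 4: 10 + 5 + 5 + 5 = 25
Every load is within 55 s, so 4 commercial breaks suffice.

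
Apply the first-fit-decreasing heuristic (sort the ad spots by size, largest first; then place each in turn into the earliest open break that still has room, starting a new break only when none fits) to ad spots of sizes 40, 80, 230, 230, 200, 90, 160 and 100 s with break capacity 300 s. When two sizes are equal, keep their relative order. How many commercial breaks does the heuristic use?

Sorted descending: 230, 230, 200, 160, 100, 90, 80, 40.
  230 → break 1 (new)  [load 230/300]
  230 → break 2 (new)  [load 230/300]
  200 → break 3 (new)  [load 200/300]
  160 → break 4 (new)  [load 160/300]
  100 → break 3  [load 300/300]
  90 → break 4  [load 250/300]
  80 → break 5 (new)  [load 80/300]
  40 → break 1  [load 270/300]
5 commercial breaks opened.

5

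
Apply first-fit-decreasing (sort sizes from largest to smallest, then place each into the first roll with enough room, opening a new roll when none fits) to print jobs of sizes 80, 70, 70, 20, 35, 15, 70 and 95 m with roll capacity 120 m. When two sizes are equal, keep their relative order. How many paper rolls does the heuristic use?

5

Sorted descending: 95, 80, 70, 70, 70, 35, 20, 15.
  95 → roll 1 (new)  [load 95/120]
  80 → roll 2 (new)  [load 80/120]
  70 → roll 3 (new)  [load 70/120]
  70 → roll 4 (new)  [load 70/120]
  70 → roll 5 (new)  [load 70/120]
  35 → roll 2  [load 115/120]
  20 → roll 1  [load 115/120]
  15 → roll 3  [load 85/120]
5 paper rolls opened.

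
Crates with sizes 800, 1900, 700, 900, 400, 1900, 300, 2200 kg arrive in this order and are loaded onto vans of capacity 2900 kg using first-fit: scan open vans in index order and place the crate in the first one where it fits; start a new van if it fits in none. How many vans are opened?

4

  800 → van 1 (new)  [load 800/2900]
  1900 → van 1  [load 2700/2900]
  700 → van 2 (new)  [load 700/2900]
  900 → van 2  [load 1600/2900]
  400 → van 2  [load 2000/2900]
  1900 → van 3 (new)  [load 1900/2900]
  300 → van 2  [load 2300/2900]
  2200 → van 4 (new)  [load 2200/2900]
4 vans opened.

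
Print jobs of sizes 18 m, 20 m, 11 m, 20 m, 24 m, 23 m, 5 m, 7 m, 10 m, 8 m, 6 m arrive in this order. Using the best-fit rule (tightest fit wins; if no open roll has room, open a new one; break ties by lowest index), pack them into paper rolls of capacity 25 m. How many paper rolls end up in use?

  18 → roll 1 (new)  [load 18/25]
  20 → roll 2 (new)  [load 20/25]
  11 → roll 3 (new)  [load 11/25]
  20 → roll 4 (new)  [load 20/25]
  24 → roll 5 (new)  [load 24/25]
  23 → roll 6 (new)  [load 23/25]
  5 → roll 2  [load 25/25]
  7 → roll 1  [load 25/25]
  10 → roll 3  [load 21/25]
  8 → roll 7 (new)  [load 8/25]
  6 → roll 7  [load 14/25]
7 paper rolls opened.

7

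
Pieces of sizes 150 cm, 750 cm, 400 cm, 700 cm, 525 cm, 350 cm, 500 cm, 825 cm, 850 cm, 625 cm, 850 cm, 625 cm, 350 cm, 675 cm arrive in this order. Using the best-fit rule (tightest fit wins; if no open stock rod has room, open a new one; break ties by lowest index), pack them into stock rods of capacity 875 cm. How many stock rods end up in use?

11

  150 → stock rod 1 (new)  [load 150/875]
  750 → stock rod 2 (new)  [load 750/875]
  400 → stock rod 1  [load 550/875]
  700 → stock rod 3 (new)  [load 700/875]
  525 → stock rod 4 (new)  [load 525/875]
  350 → stock rod 4  [load 875/875]
  500 → stock rod 5 (new)  [load 500/875]
  825 → stock rod 6 (new)  [load 825/875]
  850 → stock rod 7 (new)  [load 850/875]
  625 → stock rod 8 (new)  [load 625/875]
  850 → stock rod 9 (new)  [load 850/875]
  625 → stock rod 10 (new)  [load 625/875]
  350 → stock rod 5  [load 850/875]
  675 → stock rod 11 (new)  [load 675/875]
11 stock rods opened.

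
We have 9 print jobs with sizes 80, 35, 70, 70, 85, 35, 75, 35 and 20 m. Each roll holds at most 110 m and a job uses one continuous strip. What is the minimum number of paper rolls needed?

5

Total = 85 + 80 + 75 + 70 + 70 + 35 + 35 + 35 + 20 = 505 m.
Lower bound: ⌈505/110⌉ = 5 paper rolls.
A packing using 5 paper rolls:
  roll 1: 85 + 20 = 105
  roll 2: 80 = 80
  roll 3: 75 + 35 = 110
  roll 4: 70 + 35 = 105
  roll 5: 70 + 35 = 105
This matches the lower bound, so 5 is optimal.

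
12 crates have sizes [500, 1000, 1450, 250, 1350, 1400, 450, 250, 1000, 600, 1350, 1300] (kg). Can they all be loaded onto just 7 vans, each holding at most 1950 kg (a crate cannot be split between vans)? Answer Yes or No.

Yes

A valid assignment using 7 vans:
  van 1: 1450 + 500 = 1950
  van 2: 1400 + 450 = 1850
  van 3: 1350 + 600 = 1950
  van 4: 1350 + 250 + 250 = 1850
  van 5: 1300 = 1300
  van 6: 1000 = 1000
  van 7: 1000 = 1000
Every load is within 1950 kg, so 7 vans suffice.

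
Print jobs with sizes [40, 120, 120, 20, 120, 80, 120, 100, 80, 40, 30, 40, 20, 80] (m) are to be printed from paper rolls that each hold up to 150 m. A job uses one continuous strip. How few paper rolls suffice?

8

Total = 120 + 120 + 120 + 120 + 100 + 80 + 80 + 80 + 40 + 40 + 40 + 30 + 20 + 20 = 1010 m.
Lower bound: ⌈1010/150⌉ = 7 paper rolls.
Also, 8 print jobs each exceed 75 m, and no two of those can share a roll, so at least 8 paper rolls are needed.
A packing using 8 paper rolls:
  roll 1: 120 + 30 = 150
  roll 2: 120 + 20 = 140
  roll 3: 120 + 20 = 140
  roll 4: 120 = 120
  roll 5: 100 + 40 = 140
  roll 6: 80 + 40 = 120
  roll 7: 80 + 40 = 120
  roll 8: 80 = 80
This matches the lower bound, so 8 is optimal.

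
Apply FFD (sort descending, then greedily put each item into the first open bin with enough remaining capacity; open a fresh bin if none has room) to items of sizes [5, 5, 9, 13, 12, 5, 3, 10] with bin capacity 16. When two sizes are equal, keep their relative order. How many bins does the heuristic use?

5

Sorted descending: 13, 12, 10, 9, 5, 5, 5, 3.
  13 → bin 1 (new)  [load 13/16]
  12 → bin 2 (new)  [load 12/16]
  10 → bin 3 (new)  [load 10/16]
  9 → bin 4 (new)  [load 9/16]
  5 → bin 3  [load 15/16]
  5 → bin 4  [load 14/16]
  5 → bin 5 (new)  [load 5/16]
  3 → bin 1  [load 16/16]
5 bins opened.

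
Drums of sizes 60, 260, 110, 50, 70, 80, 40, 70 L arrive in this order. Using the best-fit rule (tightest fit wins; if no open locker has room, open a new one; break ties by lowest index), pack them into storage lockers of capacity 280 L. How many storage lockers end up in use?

3

  60 → locker 1 (new)  [load 60/280]
  260 → locker 2 (new)  [load 260/280]
  110 → locker 1  [load 170/280]
  50 → locker 1  [load 220/280]
  70 → locker 3 (new)  [load 70/280]
  80 → locker 3  [load 150/280]
  40 → locker 1  [load 260/280]
  70 → locker 3  [load 220/280]
3 storage lockers opened.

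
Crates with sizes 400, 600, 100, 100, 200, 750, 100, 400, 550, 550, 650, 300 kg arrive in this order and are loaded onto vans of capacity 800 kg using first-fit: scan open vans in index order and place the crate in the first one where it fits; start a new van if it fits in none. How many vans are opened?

  400 → van 1 (new)  [load 400/800]
  600 → van 2 (new)  [load 600/800]
  100 → van 1  [load 500/800]
  100 → van 1  [load 600/800]
  200 → van 1  [load 800/800]
  750 → van 3 (new)  [load 750/800]
  100 → van 2  [load 700/800]
  400 → van 4 (new)  [load 400/800]
  550 → van 5 (new)  [load 550/800]
  550 → van 6 (new)  [load 550/800]
  650 → van 7 (new)  [load 650/800]
  300 → van 4  [load 700/800]
7 vans opened.

7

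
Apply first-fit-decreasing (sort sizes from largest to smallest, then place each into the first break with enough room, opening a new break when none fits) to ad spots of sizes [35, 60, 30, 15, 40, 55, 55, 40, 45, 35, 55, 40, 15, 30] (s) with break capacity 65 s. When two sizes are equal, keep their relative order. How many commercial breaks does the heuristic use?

Sorted descending: 60, 55, 55, 55, 45, 40, 40, 40, 35, 35, 30, 30, 15, 15.
  60 → break 1 (new)  [load 60/65]
  55 → break 2 (new)  [load 55/65]
  55 → break 3 (new)  [load 55/65]
  55 → break 4 (new)  [load 55/65]
  45 → break 5 (new)  [load 45/65]
  40 → break 6 (new)  [load 40/65]
  40 → break 7 (new)  [load 40/65]
  40 → break 8 (new)  [load 40/65]
  35 → break 9 (new)  [load 35/65]
  35 → break 10 (new)  [load 35/65]
  30 → break 9  [load 65/65]
  30 → break 10  [load 65/65]
  15 → break 5  [load 60/65]
  15 → break 6  [load 55/65]
10 commercial breaks opened.

10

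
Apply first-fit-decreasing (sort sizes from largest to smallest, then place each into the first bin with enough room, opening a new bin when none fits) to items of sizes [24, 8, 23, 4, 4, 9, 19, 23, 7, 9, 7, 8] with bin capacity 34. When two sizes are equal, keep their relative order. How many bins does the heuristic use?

Sorted descending: 24, 23, 23, 19, 9, 9, 8, 8, 7, 7, 4, 4.
  24 → bin 1 (new)  [load 24/34]
  23 → bin 2 (new)  [load 23/34]
  23 → bin 3 (new)  [load 23/34]
  19 → bin 4 (new)  [load 19/34]
  9 → bin 1  [load 33/34]
  9 → bin 2  [load 32/34]
  8 → bin 3  [load 31/34]
  8 → bin 4  [load 27/34]
  7 → bin 4  [load 34/34]
  7 → bin 5 (new)  [load 7/34]
  4 → bin 5  [load 11/34]
  4 → bin 5  [load 15/34]
5 bins opened.

5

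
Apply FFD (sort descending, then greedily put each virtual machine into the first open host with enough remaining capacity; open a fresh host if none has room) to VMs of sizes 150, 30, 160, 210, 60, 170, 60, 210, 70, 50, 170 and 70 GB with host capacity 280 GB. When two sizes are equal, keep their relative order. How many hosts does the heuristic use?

Sorted descending: 210, 210, 170, 170, 160, 150, 70, 70, 60, 60, 50, 30.
  210 → host 1 (new)  [load 210/280]
  210 → host 2 (new)  [load 210/280]
  170 → host 3 (new)  [load 170/280]
  170 → host 4 (new)  [load 170/280]
  160 → host 5 (new)  [load 160/280]
  150 → host 6 (new)  [load 150/280]
  70 → host 1  [load 280/280]
  70 → host 2  [load 280/280]
  60 → host 3  [load 230/280]
  60 → host 4  [load 230/280]
  50 → host 3  [load 280/280]
  30 → host 4  [load 260/280]
6 hosts opened.

6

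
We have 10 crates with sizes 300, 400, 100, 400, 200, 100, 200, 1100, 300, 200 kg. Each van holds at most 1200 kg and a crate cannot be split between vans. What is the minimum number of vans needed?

Total = 1100 + 400 + 400 + 300 + 300 + 200 + 200 + 200 + 100 + 100 = 3300 kg.
Lower bound: ⌈3300/1200⌉ = 3 vans.
A packing using 3 vans:
  van 1: 1100 + 100 = 1200
  van 2: 400 + 400 + 300 + 100 = 1200
  van 3: 300 + 200 + 200 + 200 = 900
This matches the lower bound, so 3 is optimal.

3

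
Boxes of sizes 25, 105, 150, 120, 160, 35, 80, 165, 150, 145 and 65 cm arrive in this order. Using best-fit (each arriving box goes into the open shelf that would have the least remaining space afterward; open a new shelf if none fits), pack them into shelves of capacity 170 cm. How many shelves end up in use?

8

  25 → shelf 1 (new)  [load 25/170]
  105 → shelf 1  [load 130/170]
  150 → shelf 2 (new)  [load 150/170]
  120 → shelf 3 (new)  [load 120/170]
  160 → shelf 4 (new)  [load 160/170]
  35 → shelf 1  [load 165/170]
  80 → shelf 5 (new)  [load 80/170]
  165 → shelf 6 (new)  [load 165/170]
  150 → shelf 7 (new)  [load 150/170]
  145 → shelf 8 (new)  [load 145/170]
  65 → shelf 5  [load 145/170]
8 shelves opened.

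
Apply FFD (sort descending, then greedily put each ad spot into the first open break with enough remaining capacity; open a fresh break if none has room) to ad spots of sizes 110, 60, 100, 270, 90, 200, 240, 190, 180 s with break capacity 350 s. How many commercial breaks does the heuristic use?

Sorted descending: 270, 240, 200, 190, 180, 110, 100, 90, 60.
  270 → break 1 (new)  [load 270/350]
  240 → break 2 (new)  [load 240/350]
  200 → break 3 (new)  [load 200/350]
  190 → break 4 (new)  [load 190/350]
  180 → break 5 (new)  [load 180/350]
  110 → break 2  [load 350/350]
  100 → break 3  [load 300/350]
  90 → break 4  [load 280/350]
  60 → break 1  [load 330/350]
5 commercial breaks opened.

5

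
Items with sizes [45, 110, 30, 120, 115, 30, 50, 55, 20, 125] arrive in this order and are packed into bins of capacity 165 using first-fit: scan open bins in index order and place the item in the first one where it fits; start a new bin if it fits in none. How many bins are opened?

5

  45 → bin 1 (new)  [load 45/165]
  110 → bin 1  [load 155/165]
  30 → bin 2 (new)  [load 30/165]
  120 → bin 2  [load 150/165]
  115 → bin 3 (new)  [load 115/165]
  30 → bin 3  [load 145/165]
  50 → bin 4 (new)  [load 50/165]
  55 → bin 4  [load 105/165]
  20 → bin 3  [load 165/165]
  125 → bin 5 (new)  [load 125/165]
5 bins opened.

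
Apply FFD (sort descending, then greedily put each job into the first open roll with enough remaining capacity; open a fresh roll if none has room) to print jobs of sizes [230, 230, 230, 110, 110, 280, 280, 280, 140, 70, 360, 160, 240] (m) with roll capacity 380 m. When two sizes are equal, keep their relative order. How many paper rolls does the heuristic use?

9

Sorted descending: 360, 280, 280, 280, 240, 230, 230, 230, 160, 140, 110, 110, 70.
  360 → roll 1 (new)  [load 360/380]
  280 → roll 2 (new)  [load 280/380]
  280 → roll 3 (new)  [load 280/380]
  280 → roll 4 (new)  [load 280/380]
  240 → roll 5 (new)  [load 240/380]
  230 → roll 6 (new)  [load 230/380]
  230 → roll 7 (new)  [load 230/380]
  230 → roll 8 (new)  [load 230/380]
  160 → roll 9 (new)  [load 160/380]
  140 → roll 5  [load 380/380]
  110 → roll 6  [load 340/380]
  110 → roll 7  [load 340/380]
  70 → roll 2  [load 350/380]
9 paper rolls opened.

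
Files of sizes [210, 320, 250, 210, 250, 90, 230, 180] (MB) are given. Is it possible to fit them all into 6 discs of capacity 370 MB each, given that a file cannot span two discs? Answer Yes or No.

No

Total = 1740 MB; ⌈1740/370⌉ = 5.
6 files each exceed half the capacity and cannot share a disc, forcing at least 6 discs.
The bound of 6 does not rule out 6, but exhaustive search shows no assignment into 6 discs of capacity 370 MB exists — the minimum is 7.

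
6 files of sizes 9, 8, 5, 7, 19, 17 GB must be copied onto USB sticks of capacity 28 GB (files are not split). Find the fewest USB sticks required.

3

Total = 19 + 17 + 9 + 8 + 7 + 5 = 65 GB.
Lower bound: ⌈65/28⌉ = 3 USB sticks.
A packing using 3 USB sticks:
  USB stick 1: 19 + 9 = 28
  USB stick 2: 17 + 8 = 25
  USB stick 3: 7 + 5 = 12
This matches the lower bound, so 3 is optimal.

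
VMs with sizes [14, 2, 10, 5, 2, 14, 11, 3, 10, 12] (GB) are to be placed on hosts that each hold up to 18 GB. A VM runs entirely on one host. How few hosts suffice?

6

Total = 14 + 14 + 12 + 11 + 10 + 10 + 5 + 3 + 2 + 2 = 83 GB.
Lower bound: ⌈83/18⌉ = 5 hosts.
Also, 6 VMs each exceed 9 GB, and no two of those can share a host, so at least 6 hosts are needed.
A packing using 6 hosts:
  host 1: 14 + 3 = 17
  host 2: 14 + 2 + 2 = 18
  host 3: 12 + 5 = 17
  host 4: 11 = 11
  host 5: 10 = 10
  host 6: 10 = 10
This matches the lower bound, so 6 is optimal.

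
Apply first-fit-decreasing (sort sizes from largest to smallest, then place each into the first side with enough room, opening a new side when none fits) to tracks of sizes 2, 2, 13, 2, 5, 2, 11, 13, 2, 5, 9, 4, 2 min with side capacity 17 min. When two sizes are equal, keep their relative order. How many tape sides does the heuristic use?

5

Sorted descending: 13, 13, 11, 9, 5, 5, 4, 2, 2, 2, 2, 2, 2.
  13 → side 1 (new)  [load 13/17]
  13 → side 2 (new)  [load 13/17]
  11 → side 3 (new)  [load 11/17]
  9 → side 4 (new)  [load 9/17]
  5 → side 3  [load 16/17]
  5 → side 4  [load 14/17]
  4 → side 1  [load 17/17]
  2 → side 2  [load 15/17]
  2 → side 2  [load 17/17]
  2 → side 4  [load 16/17]
  2 → side 5 (new)  [load 2/17]
  2 → side 5  [load 4/17]
  2 → side 5  [load 6/17]
5 tape sides opened.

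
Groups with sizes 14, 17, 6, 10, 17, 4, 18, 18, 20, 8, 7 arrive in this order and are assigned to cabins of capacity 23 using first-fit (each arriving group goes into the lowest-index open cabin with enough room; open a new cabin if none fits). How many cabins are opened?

8

  14 → cabin 1 (new)  [load 14/23]
  17 → cabin 2 (new)  [load 17/23]
  6 → cabin 1  [load 20/23]
  10 → cabin 3 (new)  [load 10/23]
  17 → cabin 4 (new)  [load 17/23]
  4 → cabin 2  [load 21/23]
  18 → cabin 5 (new)  [load 18/23]
  18 → cabin 6 (new)  [load 18/23]
  20 → cabin 7 (new)  [load 20/23]
  8 → cabin 3  [load 18/23]
  7 → cabin 8 (new)  [load 7/23]
8 cabins opened.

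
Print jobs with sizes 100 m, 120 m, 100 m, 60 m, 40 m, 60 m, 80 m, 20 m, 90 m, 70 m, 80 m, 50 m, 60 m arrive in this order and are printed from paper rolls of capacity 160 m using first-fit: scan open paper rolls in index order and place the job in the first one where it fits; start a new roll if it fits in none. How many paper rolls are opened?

  100 → roll 1 (new)  [load 100/160]
  120 → roll 2 (new)  [load 120/160]
  100 → roll 3 (new)  [load 100/160]
  60 → roll 1  [load 160/160]
  40 → roll 2  [load 160/160]
  60 → roll 3  [load 160/160]
  80 → roll 4 (new)  [load 80/160]
  20 → roll 4  [load 100/160]
  90 → roll 5 (new)  [load 90/160]
  70 → roll 5  [load 160/160]
  80 → roll 6 (new)  [load 80/160]
  50 → roll 4  [load 150/160]
  60 → roll 6  [load 140/160]
6 paper rolls opened.

6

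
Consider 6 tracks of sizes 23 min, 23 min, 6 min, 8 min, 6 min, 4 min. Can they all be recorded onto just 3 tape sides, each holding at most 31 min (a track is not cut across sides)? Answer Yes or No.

A valid assignment using 3 tape sides:
  side 1: 23 + 8 = 31
  side 2: 23 + 6 = 29
  side 3: 6 + 4 = 10
Every load is within 31 min, so 3 tape sides suffice.

Yes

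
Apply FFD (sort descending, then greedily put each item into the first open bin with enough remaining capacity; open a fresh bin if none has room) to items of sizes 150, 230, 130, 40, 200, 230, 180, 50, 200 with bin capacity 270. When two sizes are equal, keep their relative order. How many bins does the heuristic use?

Sorted descending: 230, 230, 200, 200, 180, 150, 130, 50, 40.
  230 → bin 1 (new)  [load 230/270]
  230 → bin 2 (new)  [load 230/270]
  200 → bin 3 (new)  [load 200/270]
  200 → bin 4 (new)  [load 200/270]
  180 → bin 5 (new)  [load 180/270]
  150 → bin 6 (new)  [load 150/270]
  130 → bin 7 (new)  [load 130/270]
  50 → bin 3  [load 250/270]
  40 → bin 1  [load 270/270]
7 bins opened.

7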